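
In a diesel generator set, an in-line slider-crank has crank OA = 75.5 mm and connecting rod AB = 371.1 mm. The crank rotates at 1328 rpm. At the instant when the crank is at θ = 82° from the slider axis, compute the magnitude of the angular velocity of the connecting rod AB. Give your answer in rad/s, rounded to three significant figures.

4.02

ω = 139.1 rad/s (converted from 1328 rpm).
The rod makes angle φ with the slider axis where L sinφ = r sinθ; differentiating, L cosφ·φ̇ = r ω cosθ.
L cosφ = √(L² − r² sin²θ) = 0.36349 m.
|ω_rod| = r ω |cosθ| / √(L² − r² sin²θ) = 0.0755·139.1·0.13917/0.36349 = 4.0201 rad/s.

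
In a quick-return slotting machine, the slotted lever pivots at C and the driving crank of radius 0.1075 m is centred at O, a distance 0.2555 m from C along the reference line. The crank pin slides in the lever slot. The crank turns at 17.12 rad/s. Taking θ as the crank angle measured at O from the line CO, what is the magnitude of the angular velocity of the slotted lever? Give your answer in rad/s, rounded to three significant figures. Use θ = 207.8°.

7.72

ω = 17.12 rad/s
Crank pin A relative to C: A = (d + r cosθ, r sinθ); lever angle φ = atan2(r sinθ, d + r cosθ).
Differentiating tanφ: φ̇ = rω(d cosθ + r)/(d² + r² + 2dr cosθ).
d² + r² + 2dr cosθ = |CA|² = 0.0282443 m²;  d cosθ + r = -0.11851 m.
|ω_lever| = |0.1075·17.12·-0.11851| / 0.0282443 = 7.7222 rad/s.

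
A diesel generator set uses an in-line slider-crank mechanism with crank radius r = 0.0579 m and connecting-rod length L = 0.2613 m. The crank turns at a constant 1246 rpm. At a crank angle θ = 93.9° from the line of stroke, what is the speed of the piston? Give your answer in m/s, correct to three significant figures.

7.42

ω = 2π·1246/60 = 130.5 rad/s
For an in-line slider-crank, x = r cosθ + √(L² − r² sin²θ), so v = −rω sinθ·[1 + r cosθ/√(L² − r² sin²θ)].
With r = 0.0579 m, L = 0.2613 m, θ = 93.9°: √(L² − r² sin²θ) = 0.25483 m.
v = −0.0579·130.5·0.99768·[1 + 0.0579·-0.06802/0.25483] = -7.4209 m/s.
|v| = 7.4209 m/s.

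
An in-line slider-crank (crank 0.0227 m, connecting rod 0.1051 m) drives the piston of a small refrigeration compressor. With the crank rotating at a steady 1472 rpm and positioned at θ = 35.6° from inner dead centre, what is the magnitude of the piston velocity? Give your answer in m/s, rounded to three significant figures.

2.40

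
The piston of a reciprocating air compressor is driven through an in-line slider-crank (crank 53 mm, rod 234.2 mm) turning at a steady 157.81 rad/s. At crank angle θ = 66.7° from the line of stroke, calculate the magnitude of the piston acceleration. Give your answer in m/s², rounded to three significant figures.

314

ω = 157.8 rad/s
x(θ) = r cosθ + √(L² − r² sin²θ); with ω constant, a = ω²·d²x/dθ².
d²x/dθ² = −r cosθ − r²(cos2θ)/√u − r⁴ sin²2θ/(4u^{3/2}),  u = L² − r² sin²θ = 0.0524801 m².
Substituting r = 0.053 m, L = 0.2342 m, θ = 66.7°: d²x/dθ² = -0.012626 m.
a = ω²·d²x/dθ² = (157.8)²·(-0.012626) = -314.43 m/s²;  |a| = 314.43 m/s².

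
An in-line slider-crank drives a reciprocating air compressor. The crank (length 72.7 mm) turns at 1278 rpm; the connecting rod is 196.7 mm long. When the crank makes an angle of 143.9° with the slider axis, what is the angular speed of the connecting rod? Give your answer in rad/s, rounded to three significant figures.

40.9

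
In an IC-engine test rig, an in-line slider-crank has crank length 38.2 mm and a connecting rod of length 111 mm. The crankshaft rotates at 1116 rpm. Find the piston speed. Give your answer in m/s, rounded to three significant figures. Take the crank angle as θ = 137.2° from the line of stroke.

ω = 2π·1116/60 = 116.9 rad/s
For an in-line slider-crank, x = r cosθ + √(L² − r² sin²θ), so v = −rω sinθ·[1 + r cosθ/√(L² − r² sin²θ)].
With r = 0.0382 m, L = 0.111 m, θ = 137.2°: √(L² − r² sin²θ) = 0.10792 m.
v = −0.0382·116.9·0.67944·[1 + 0.0382·-0.73373/0.10792] = -2.2455 m/s.
|v| = 2.2455 m/s.

2.25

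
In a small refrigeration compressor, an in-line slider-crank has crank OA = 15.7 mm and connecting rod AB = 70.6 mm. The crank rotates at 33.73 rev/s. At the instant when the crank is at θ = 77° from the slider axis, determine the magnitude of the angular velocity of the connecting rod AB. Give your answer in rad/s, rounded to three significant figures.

ω = 211.9 rad/s (converted from 33.73 rev/s).
The rod makes angle φ with the slider axis where L sinφ = r sinθ; differentiating, L cosφ·φ̇ = r ω cosθ.
L cosφ = √(L² − r² sin²θ) = 0.068923 m.
|ω_rod| = r ω |cosθ| / √(L² − r² sin²θ) = 0.0157·211.9·0.22495/0.068923 = 10.86 rad/s.

10.9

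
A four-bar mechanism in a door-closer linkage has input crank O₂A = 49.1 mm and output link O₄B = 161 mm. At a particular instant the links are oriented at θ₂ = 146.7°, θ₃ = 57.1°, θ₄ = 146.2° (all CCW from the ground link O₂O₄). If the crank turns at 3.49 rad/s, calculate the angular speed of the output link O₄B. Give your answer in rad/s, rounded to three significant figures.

1.06

ω₂ = 3.49 rad/s
Differentiating the loop-closure r₂e^{iθ₂}+r₃e^{iθ₃}=r₁+r₄e^{iθ₄} gives r₂ω₂e^{iθ₂}+r₃ω₃e^{iθ₃}=r₄ω₄e^{iθ₄}.
Eliminating the other unknown: ω₄ = r₂ω₂ sin(θ₂−θ₃) / [r₄ sin(θ₄−θ₃)].
Numerator sine = +0.99998; denominator sine = +0.99988.
Result = 0.0491·3.49·(+0.99998) / (0.161·(+0.99988)) = +1.0644 rad/s; magnitude 1.0644 rad/s.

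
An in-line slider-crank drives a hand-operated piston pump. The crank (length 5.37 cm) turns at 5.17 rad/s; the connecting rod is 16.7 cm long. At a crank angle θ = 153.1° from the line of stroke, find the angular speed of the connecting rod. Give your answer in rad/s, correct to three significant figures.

1.50

ω = 5.17 rad/s
The rod makes angle φ with the slider axis where L sinφ = r sinθ; differentiating, L cosφ·φ̇ = r ω cosθ.
L cosφ = √(L² − r² sin²θ) = 0.16522 m.
|ω_rod| = r ω |cosθ| / √(L² − r² sin²θ) = 0.0537·5.17·0.89180/0.16522 = 1.4985 rad/s.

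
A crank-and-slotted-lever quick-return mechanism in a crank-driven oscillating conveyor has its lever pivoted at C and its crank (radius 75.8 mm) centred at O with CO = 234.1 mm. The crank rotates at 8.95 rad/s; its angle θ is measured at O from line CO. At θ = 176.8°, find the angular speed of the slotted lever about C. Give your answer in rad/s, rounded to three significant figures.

4.27

ω = 8.95 rad/s
Crank pin A relative to C: A = (d + r cosθ, r sinθ); lever angle φ = atan2(r sinθ, d + r cosθ).
Differentiating tanφ: φ̇ = rω(d cosθ + r)/(d² + r² + 2dr cosθ).
d² + r² + 2dr cosθ = |CA|² = 0.0251142 m²;  d cosθ + r = -0.15793 m.
|ω_lever| = |0.0758·8.95·-0.15793| / 0.0251142 = 4.2663 rad/s.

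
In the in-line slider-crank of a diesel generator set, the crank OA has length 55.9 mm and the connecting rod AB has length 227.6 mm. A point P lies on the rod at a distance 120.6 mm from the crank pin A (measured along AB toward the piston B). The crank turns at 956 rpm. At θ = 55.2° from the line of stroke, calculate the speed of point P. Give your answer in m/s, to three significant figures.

ω = 100.1 rad/s.  Crank-pin speed |V_A| = rω = 5.5963 m/s, perpendicular to OA.
Rod angle: sinφ = −(r/L) sinθ ⇒ φ = -11.635°; ω_rod = −rω cosθ/√(L²−r²sin²θ) = -14.327 rad/s.
V_P = V_A + ω_rod × AP, with AP = 0.1206 m along the rod.
Components: V_Px = −rω sinθ − a·ω_rod·sinφ = -4.9438 m/s;  V_Py = rω cosθ + a·ω_rod·cosφ = +1.5015 m/s.
|V_P| = √(V_Px² + V_Py²) = 5.1668 m/s.

5.17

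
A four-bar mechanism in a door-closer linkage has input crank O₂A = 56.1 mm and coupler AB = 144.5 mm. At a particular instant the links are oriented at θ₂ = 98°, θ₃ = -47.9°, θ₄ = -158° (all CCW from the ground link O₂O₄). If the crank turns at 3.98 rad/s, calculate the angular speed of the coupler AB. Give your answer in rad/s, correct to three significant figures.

ω₂ = 3.98 rad/s
Differentiating the loop-closure r₂e^{iθ₂}+r₃e^{iθ₃}=r₁+r₄e^{iθ₄} gives r₂ω₂e^{iθ₂}+r₃ω₃e^{iθ₃}=r₄ω₄e^{iθ₄}.
Eliminating the other unknown: ω₃ = r₂ω₂ sin(θ₄−θ₂) / [r₃ sin(θ₃−θ₄)].
Numerator sine = +0.97030; denominator sine = +0.93909.
Result = 0.0561·3.98·(+0.97030) / (0.1445·(+0.93909)) = +1.5965 rad/s; magnitude 1.5965 rad/s.

1.60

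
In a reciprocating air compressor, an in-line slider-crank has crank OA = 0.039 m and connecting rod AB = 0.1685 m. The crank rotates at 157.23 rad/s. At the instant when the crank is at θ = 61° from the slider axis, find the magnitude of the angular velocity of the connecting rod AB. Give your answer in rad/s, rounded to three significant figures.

18.0

ω = 157.2 rad/s
The rod makes angle φ with the slider axis where L sinφ = r sinθ; differentiating, L cosφ·φ̇ = r ω cosθ.
L cosφ = √(L² − r² sin²θ) = 0.16501 m.
|ω_rod| = r ω |cosθ| / √(L² − r² sin²θ) = 0.039·157.2·0.48481/0.16501 = 18.016 rad/s.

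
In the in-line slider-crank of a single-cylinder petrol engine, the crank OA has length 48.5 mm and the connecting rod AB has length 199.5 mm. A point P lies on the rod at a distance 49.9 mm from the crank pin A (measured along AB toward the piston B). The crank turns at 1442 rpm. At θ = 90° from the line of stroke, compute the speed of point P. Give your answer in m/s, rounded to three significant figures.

7.32

ω = 151 rad/s.  Crank-pin speed |V_A| = rω = 7.3238 m/s, perpendicular to OA.
Rod angle: sinφ = −(r/L) sinθ ⇒ φ = -14.070°; ω_rod = −rω cosθ/√(L²−r²sin²θ) = -2.3174e-15 rad/s.
V_P = V_A + ω_rod × AP, with AP = 0.0499 m along the rod.
Components: V_Px = −rω sinθ − a·ω_rod·sinφ = -7.3238 m/s;  V_Py = rω cosθ + a·ω_rod·cosφ = +3.3628e-16 m/s.
|V_P| = √(V_Px² + V_Py²) = 7.3238 m/s.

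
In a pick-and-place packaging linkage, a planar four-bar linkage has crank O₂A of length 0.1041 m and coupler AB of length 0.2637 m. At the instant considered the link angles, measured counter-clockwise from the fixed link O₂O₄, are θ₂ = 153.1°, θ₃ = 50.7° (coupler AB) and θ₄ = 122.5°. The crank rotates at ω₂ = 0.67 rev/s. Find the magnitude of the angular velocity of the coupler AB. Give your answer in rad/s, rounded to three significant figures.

0.891

ω₂ = 4.21 rad/s (from 0.67 rev/s).
Differentiating the loop-closure r₂e^{iθ₂}+r₃e^{iθ₃}=r₁+r₄e^{iθ₄} gives r₂ω₂e^{iθ₂}+r₃ω₃e^{iθ₃}=r₄ω₄e^{iθ₄}.
Eliminating the other unknown: ω₃ = r₂ω₂ sin(θ₄−θ₂) / [r₃ sin(θ₃−θ₄)].
Numerator sine = -0.50904; denominator sine = -0.94997.
Result = 0.1041·4.21·(-0.50904) / (0.2637·(-0.94997)) = +0.89051 rad/s; magnitude 0.89051 rad/s.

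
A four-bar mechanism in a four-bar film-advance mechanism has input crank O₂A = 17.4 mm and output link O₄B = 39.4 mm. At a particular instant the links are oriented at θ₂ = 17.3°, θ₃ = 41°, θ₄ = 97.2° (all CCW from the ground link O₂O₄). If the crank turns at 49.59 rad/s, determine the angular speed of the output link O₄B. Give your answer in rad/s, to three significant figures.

ω₂ = 49.59 rad/s
Differentiating the loop-closure r₂e^{iθ₂}+r₃e^{iθ₃}=r₁+r₄e^{iθ₄} gives r₂ω₂e^{iθ₂}+r₃ω₃e^{iθ₃}=r₄ω₄e^{iθ₄}.
Eliminating the other unknown: ω₄ = r₂ω₂ sin(θ₂−θ₃) / [r₄ sin(θ₄−θ₃)].
Numerator sine = -0.40195; denominator sine = +0.83098.
Result = 0.0174·49.59·(-0.40195) / (0.0394·(+0.83098)) = -10.593 rad/s; magnitude 10.593 rad/s.

10.6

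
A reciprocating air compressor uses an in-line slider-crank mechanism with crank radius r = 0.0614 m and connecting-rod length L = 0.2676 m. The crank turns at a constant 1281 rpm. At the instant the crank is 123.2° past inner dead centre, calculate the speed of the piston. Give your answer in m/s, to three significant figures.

6.01

ω = 2π·1281/60 = 134.1 rad/s
For an in-line slider-crank, x = r cosθ + √(L² − r² sin²θ), so v = −rω sinθ·[1 + r cosθ/√(L² − r² sin²θ)].
With r = 0.0614 m, L = 0.2676 m, θ = 123.2°: √(L² − r² sin²θ) = 0.26262 m.
v = −0.0614·134.1·0.83676·[1 + 0.0614·-0.54756/0.26262] = -6.0098 m/s.
|v| = 6.0098 m/s.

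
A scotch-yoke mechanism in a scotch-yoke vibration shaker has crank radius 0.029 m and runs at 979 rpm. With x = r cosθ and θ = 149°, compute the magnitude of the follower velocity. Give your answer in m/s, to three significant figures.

1.53

ω = 102.5 rad/s (from 979 rpm).
x = r cosθ ⇒ ẋ = −rω sinθ.
|v| = rω|sinθ| = 0.029·102.5·|sin 149°| = 1.5313 m/s.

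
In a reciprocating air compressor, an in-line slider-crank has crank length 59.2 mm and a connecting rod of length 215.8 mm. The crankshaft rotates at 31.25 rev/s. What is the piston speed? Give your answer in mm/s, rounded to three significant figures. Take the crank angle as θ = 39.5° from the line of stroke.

ω = 2π·31.2 = 196.3 rad/s
For an in-line slider-crank, x = r cosθ + √(L² − r² sin²θ), so v = −rω sinθ·[1 + r cosθ/√(L² − r² sin²θ)].
With r = 0.0592 m, L = 0.2158 m, θ = 39.5°: √(L² − r² sin²θ) = 0.21249 m.
v = −0.0592·196.3·0.63608·[1 + 0.0592·0.77162/0.21249] = -8.9832 m/s.
|v| = 8.9832 m/s = 8983.2 mm/s.

8980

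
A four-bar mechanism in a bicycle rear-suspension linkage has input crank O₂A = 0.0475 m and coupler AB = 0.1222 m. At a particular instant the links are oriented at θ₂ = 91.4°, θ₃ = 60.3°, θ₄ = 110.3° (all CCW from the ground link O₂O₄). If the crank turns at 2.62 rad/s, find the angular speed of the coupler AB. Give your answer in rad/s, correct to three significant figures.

0.431

ω₂ = 2.62 rad/s
Differentiating the loop-closure r₂e^{iθ₂}+r₃e^{iθ₃}=r₁+r₄e^{iθ₄} gives r₂ω₂e^{iθ₂}+r₃ω₃e^{iθ₃}=r₄ω₄e^{iθ₄}.
Eliminating the other unknown: ω₃ = r₂ω₂ sin(θ₄−θ₂) / [r₃ sin(θ₃−θ₄)].
Numerator sine = +0.32392; denominator sine = -0.76604.
Result = 0.0475·2.62·(+0.32392) / (0.1222·(-0.76604)) = -0.43063 rad/s; magnitude 0.43063 rad/s.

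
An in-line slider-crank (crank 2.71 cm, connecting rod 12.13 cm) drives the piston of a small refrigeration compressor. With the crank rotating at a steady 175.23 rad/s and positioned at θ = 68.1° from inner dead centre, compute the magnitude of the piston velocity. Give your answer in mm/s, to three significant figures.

4780

ω = 175.2 rad/s
For an in-line slider-crank, x = r cosθ + √(L² − r² sin²θ), so v = −rω sinθ·[1 + r cosθ/√(L² − r² sin²θ)].
With r = 0.0271 m, L = 0.1213 m, θ = 68.1°: √(L² − r² sin²θ) = 0.11867 m.
v = −0.0271·175.2·0.92784·[1 + 0.0271·0.37299/0.11867] = -4.7814 m/s.
|v| = 4.7814 m/s = 4781.4 mm/s.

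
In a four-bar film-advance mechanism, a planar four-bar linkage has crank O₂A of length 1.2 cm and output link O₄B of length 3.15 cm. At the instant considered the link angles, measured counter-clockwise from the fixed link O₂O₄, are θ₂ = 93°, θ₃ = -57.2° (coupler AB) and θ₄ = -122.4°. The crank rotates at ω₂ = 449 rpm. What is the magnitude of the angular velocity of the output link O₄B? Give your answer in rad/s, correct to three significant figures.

9.81

ω₂ = 47.02 rad/s (from 449 rpm).
Differentiating the loop-closure r₂e^{iθ₂}+r₃e^{iθ₃}=r₁+r₄e^{iθ₄} gives r₂ω₂e^{iθ₂}+r₃ω₃e^{iθ₃}=r₄ω₄e^{iθ₄}.
Eliminating the other unknown: ω₄ = r₂ω₂ sin(θ₂−θ₃) / [r₄ sin(θ₄−θ₃)].
Numerator sine = +0.49697; denominator sine = -0.90778.
Result = 0.012·47.02·(+0.49697) / (0.0315·(-0.90778)) = -9.8062 rad/s; magnitude 9.8062 rad/s.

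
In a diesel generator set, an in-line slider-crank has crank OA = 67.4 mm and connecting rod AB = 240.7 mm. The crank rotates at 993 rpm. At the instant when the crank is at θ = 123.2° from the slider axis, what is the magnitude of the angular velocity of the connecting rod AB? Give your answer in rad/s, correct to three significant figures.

16.4

ω = 104 rad/s (converted from 993 rpm).
The rod makes angle φ with the slider axis where L sinφ = r sinθ; differentiating, L cosφ·φ̇ = r ω cosθ.
L cosφ = √(L² − r² sin²θ) = 0.234 m.
|ω_rod| = r ω |cosθ| / √(L² − r² sin²θ) = 0.0674·104·0.54756/0.234 = 16.401 rad/s.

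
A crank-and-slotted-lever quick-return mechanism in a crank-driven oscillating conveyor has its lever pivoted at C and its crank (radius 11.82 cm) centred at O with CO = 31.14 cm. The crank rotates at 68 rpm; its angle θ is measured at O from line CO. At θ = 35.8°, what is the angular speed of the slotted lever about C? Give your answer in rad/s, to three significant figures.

1.83

ω = 7.121 rad/s (from 68 rpm).
Crank pin A relative to C: A = (d + r cosθ, r sinθ); lever angle φ = atan2(r sinθ, d + r cosθ).
Differentiating tanφ: φ̇ = rω(d cosθ + r)/(d² + r² + 2dr cosθ).
d² + r² + 2dr cosθ = |CA|² = 0.170648 m²;  d cosθ + r = +0.37077 m.
|ω_lever| = |0.1182·7.121·+0.37077| / 0.170648 = 1.8287 rad/s.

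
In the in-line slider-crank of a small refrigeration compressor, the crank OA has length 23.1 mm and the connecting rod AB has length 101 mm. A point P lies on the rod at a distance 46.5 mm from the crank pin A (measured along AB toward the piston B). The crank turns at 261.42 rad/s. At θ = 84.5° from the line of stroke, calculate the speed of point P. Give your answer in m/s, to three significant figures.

ω = 261.4 rad/s.  Crank-pin speed |V_A| = rω = 6.0388 m/s, perpendicular to OA.
Rod angle: sinφ = −(r/L) sinθ ⇒ φ = -13.159°; ω_rod = −rω cosθ/√(L²−r²sin²θ) = -5.8852 rad/s.
V_P = V_A + ω_rod × AP, with AP = 0.0465 m along the rod.
Components: V_Px = −rω sinθ − a·ω_rod·sinφ = -6.0733 m/s;  V_Py = rω cosθ + a·ω_rod·cosφ = +0.31232 m/s.
|V_P| = √(V_Px² + V_Py²) = 6.0813 m/s.

6.08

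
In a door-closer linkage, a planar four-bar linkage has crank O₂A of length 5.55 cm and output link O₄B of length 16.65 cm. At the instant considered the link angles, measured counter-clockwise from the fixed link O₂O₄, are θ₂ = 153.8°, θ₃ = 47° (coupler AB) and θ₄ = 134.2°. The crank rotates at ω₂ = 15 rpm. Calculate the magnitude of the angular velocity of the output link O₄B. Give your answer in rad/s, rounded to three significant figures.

ω₂ = 1.571 rad/s (from 15 rpm).
Differentiating the loop-closure r₂e^{iθ₂}+r₃e^{iθ₃}=r₁+r₄e^{iθ₄} gives r₂ω₂e^{iθ₂}+r₃ω₃e^{iθ₃}=r₄ω₄e^{iθ₄}.
Eliminating the other unknown: ω₄ = r₂ω₂ sin(θ₂−θ₃) / [r₄ sin(θ₄−θ₃)].
Numerator sine = +0.95732; denominator sine = +0.99881.
Result = 0.0555·1.571·(+0.95732) / (0.1665·(+0.99881)) = +0.50185 rad/s; magnitude 0.50185 rad/s.

0.502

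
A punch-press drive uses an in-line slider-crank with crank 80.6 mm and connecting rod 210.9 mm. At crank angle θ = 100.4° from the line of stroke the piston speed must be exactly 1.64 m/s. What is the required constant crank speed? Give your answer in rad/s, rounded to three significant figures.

For an in-line slider-crank, |v_piston| = rω|sinθ|·[1 + r cosθ/√(L² − r² sin²θ)].
With r = 0.0806 m, L = 0.2109 m, θ = 100.4°: the bracketed kinematic factor |dx/dθ| = 0.073374 m.
ω = v/|dx/dθ| = 1.64/0.073374 = 22.351 rad/s.

22.4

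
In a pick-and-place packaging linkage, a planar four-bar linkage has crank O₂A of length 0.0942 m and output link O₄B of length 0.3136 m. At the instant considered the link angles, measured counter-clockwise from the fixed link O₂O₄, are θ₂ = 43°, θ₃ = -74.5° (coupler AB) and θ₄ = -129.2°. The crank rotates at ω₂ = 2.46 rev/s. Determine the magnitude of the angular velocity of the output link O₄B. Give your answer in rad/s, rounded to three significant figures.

ω₂ = 15.46 rad/s (from 2.46 rev/s).
Differentiating the loop-closure r₂e^{iθ₂}+r₃e^{iθ₃}=r₁+r₄e^{iθ₄} gives r₂ω₂e^{iθ₂}+r₃ω₃e^{iθ₃}=r₄ω₄e^{iθ₄}.
Eliminating the other unknown: ω₄ = r₂ω₂ sin(θ₂−θ₃) / [r₄ sin(θ₄−θ₃)].
Numerator sine = +0.88701; denominator sine = -0.81614.
Result = 0.0942·15.46·(+0.88701) / (0.3136·(-0.81614)) = -5.0461 rad/s; magnitude 5.0461 rad/s.

5.05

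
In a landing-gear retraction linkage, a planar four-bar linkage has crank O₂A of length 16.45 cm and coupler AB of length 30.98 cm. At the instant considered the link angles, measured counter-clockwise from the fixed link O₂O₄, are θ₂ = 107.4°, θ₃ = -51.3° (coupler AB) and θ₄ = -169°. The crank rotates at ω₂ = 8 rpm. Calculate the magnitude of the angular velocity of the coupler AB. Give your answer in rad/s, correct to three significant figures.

0.499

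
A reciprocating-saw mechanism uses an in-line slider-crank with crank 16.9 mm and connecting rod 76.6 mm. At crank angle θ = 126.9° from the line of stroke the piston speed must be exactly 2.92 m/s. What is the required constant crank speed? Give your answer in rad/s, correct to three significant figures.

For an in-line slider-crank, |v_piston| = rω|sinθ|·[1 + r cosθ/√(L² − r² sin²θ)].
With r = 0.0169 m, L = 0.0766 m, θ = 126.9°: the bracketed kinematic factor |dx/dθ| = 0.011696 m.
ω = v/|dx/dθ| = 2.92/0.011696 = 249.66 rad/s.

250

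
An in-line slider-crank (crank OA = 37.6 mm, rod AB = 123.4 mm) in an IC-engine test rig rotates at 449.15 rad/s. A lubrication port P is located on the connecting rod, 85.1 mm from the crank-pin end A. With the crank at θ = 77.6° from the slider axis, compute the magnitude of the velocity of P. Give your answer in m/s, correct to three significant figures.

17.3

ω = 449.1 rad/s.  Crank-pin speed |V_A| = rω = 16.888 m/s, perpendicular to OA.
Rod angle: sinφ = −(r/L) sinθ ⇒ φ = -17.313°; ω_rod = −rω cosθ/√(L²−r²sin²θ) = -30.782 rad/s.
V_P = V_A + ω_rod × AP, with AP = 0.0851 m along the rod.
Components: V_Px = −rω sinθ − a·ω_rod·sinφ = -17.274 m/s;  V_Py = rω cosθ + a·ω_rod·cosφ = +1.1256 m/s.
|V_P| = √(V_Px² + V_Py²) = 17.31 m/s.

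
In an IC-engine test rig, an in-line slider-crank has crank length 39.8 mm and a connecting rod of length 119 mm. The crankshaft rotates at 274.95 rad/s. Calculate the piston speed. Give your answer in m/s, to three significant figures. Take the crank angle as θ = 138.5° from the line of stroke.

5.39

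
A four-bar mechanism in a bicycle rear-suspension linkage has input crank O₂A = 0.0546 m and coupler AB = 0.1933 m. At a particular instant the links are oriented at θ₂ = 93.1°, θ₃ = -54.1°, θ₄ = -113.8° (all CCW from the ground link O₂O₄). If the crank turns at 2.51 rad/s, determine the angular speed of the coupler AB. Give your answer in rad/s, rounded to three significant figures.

0.372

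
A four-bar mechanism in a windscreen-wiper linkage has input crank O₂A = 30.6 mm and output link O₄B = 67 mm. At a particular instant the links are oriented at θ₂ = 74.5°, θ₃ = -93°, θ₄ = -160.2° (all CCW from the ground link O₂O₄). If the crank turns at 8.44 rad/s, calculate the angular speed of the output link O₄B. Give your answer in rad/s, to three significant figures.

0.905

ω₂ = 8.44 rad/s
Differentiating the loop-closure r₂e^{iθ₂}+r₃e^{iθ₃}=r₁+r₄e^{iθ₄} gives r₂ω₂e^{iθ₂}+r₃ω₃e^{iθ₃}=r₄ω₄e^{iθ₄}.
Eliminating the other unknown: ω₄ = r₂ω₂ sin(θ₂−θ₃) / [r₄ sin(θ₄−θ₃)].
Numerator sine = +0.21644; denominator sine = -0.92186.
Result = 0.0306·8.44·(+0.21644) / (0.067·(-0.92186)) = -0.90502 rad/s; magnitude 0.90502 rad/s.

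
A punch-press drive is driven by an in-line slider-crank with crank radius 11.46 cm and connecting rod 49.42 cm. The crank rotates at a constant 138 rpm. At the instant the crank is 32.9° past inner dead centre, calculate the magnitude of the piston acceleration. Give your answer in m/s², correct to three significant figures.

22.5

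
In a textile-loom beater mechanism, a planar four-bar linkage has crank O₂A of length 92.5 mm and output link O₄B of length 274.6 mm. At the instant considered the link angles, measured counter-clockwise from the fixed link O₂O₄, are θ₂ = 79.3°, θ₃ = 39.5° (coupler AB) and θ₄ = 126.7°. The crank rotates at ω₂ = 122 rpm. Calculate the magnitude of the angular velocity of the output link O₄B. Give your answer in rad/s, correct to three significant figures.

2.76

ω₂ = 12.78 rad/s (from 122 rpm).
Differentiating the loop-closure r₂e^{iθ₂}+r₃e^{iθ₃}=r₁+r₄e^{iθ₄} gives r₂ω₂e^{iθ₂}+r₃ω₃e^{iθ₃}=r₄ω₄e^{iθ₄}.
Eliminating the other unknown: ω₄ = r₂ω₂ sin(θ₂−θ₃) / [r₄ sin(θ₄−θ₃)].
Numerator sine = +0.64011; denominator sine = +0.99881.
Result = 0.0925·12.78·(+0.64011) / (0.2746·(+0.99881)) = +2.7581 rad/s; magnitude 2.7581 rad/s.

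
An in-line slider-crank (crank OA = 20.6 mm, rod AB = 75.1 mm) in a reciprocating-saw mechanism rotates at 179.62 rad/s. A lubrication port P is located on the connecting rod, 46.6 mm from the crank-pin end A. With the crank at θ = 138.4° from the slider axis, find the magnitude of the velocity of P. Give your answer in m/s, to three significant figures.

2.38

ω = 179.6 rad/s.  Crank-pin speed |V_A| = rω = 3.7002 m/s, perpendicular to OA.
Rod angle: sinφ = −(r/L) sinθ ⇒ φ = -10.493°; ω_rod = −rω cosθ/√(L²−r²sin²θ) = +37.471 rad/s.
V_P = V_A + ω_rod × AP, with AP = 0.0466 m along the rod.
Components: V_Px = −rω sinθ − a·ω_rod·sinφ = -2.1386 m/s;  V_Py = rω cosθ + a·ω_rod·cosφ = -1.0501 m/s.
|V_P| = √(V_Px² + V_Py²) = 2.3825 m/s.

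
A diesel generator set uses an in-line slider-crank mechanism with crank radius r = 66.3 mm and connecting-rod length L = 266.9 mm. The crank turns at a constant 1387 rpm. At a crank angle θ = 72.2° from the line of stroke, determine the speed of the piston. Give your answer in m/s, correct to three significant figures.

9.89

ω = 2π·1387/60 = 145.2 rad/s
For an in-line slider-crank, x = r cosθ + √(L² − r² sin²θ), so v = −rω sinθ·[1 + r cosθ/√(L² − r² sin²θ)].
With r = 0.0663 m, L = 0.2669 m, θ = 72.2°: √(L² − r² sin²θ) = 0.25933 m.
v = −0.0663·145.2·0.95213·[1 + 0.0663·0.30570/0.25933] = -9.8854 m/s.
|v| = 9.8854 m/s.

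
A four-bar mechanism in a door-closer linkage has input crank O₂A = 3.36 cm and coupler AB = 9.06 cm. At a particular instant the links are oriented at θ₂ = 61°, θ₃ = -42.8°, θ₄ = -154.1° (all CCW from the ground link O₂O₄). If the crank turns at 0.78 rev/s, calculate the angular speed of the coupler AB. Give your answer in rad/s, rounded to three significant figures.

1.12

ω₂ = 4.901 rad/s (from 0.78 rev/s).
Differentiating the loop-closure r₂e^{iθ₂}+r₃e^{iθ₃}=r₁+r₄e^{iθ₄} gives r₂ω₂e^{iθ₂}+r₃ω₃e^{iθ₃}=r₄ω₄e^{iθ₄}.
Eliminating the other unknown: ω₃ = r₂ω₂ sin(θ₄−θ₂) / [r₃ sin(θ₃−θ₄)].
Numerator sine = +0.57501; denominator sine = +0.93169.
Result = 0.0336·4.901·(+0.57501) / (0.0906·(+0.93169)) = +1.1217 rad/s; magnitude 1.1217 rad/s.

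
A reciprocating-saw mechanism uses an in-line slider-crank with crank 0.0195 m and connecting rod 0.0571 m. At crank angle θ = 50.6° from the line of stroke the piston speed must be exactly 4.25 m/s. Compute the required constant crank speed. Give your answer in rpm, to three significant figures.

2200

For an in-line slider-crank, |v_piston| = rω|sinθ|·[1 + r cosθ/√(L² − r² sin²θ)].
With r = 0.0195 m, L = 0.0571 m, θ = 50.6°: the bracketed kinematic factor |dx/dθ| = 0.018455 m.
ω = v/|dx/dθ| = 4.25/0.018455 = 230.29 rad/s.
N = 60ω/(2π) = 2199.2 rpm.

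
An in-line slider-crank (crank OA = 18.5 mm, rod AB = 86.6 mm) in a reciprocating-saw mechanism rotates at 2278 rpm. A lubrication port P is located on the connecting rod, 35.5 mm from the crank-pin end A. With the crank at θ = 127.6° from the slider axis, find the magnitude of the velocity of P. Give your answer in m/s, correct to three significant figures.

3.67

ω = 238.6 rad/s.  Crank-pin speed |V_A| = rω = 4.4132 m/s, perpendicular to OA.
Rod angle: sinφ = −(r/L) sinθ ⇒ φ = -9.744°; ω_rod = −rω cosθ/√(L²−r²sin²θ) = +31.549 rad/s.
V_P = V_A + ω_rod × AP, with AP = 0.0355 m along the rod.
Components: V_Px = −rω sinθ − a·ω_rod·sinφ = -3.307 m/s;  V_Py = rω cosθ + a·ω_rod·cosφ = -1.5889 m/s.
|V_P| = √(V_Px² + V_Py²) = 3.6689 m/s.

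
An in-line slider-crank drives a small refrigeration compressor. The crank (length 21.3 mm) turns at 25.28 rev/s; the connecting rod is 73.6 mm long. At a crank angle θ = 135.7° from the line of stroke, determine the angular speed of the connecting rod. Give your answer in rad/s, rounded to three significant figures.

33.6

ω = 158.8 rad/s (converted from 25.28 rev/s).
The rod makes angle φ with the slider axis where L sinφ = r sinθ; differentiating, L cosφ·φ̇ = r ω cosθ.
L cosφ = √(L² − r² sin²θ) = 0.072081 m.
|ω_rod| = r ω |cosθ| / √(L² − r² sin²θ) = 0.0213·158.8·0.71569/0.072081 = 33.593 rad/s.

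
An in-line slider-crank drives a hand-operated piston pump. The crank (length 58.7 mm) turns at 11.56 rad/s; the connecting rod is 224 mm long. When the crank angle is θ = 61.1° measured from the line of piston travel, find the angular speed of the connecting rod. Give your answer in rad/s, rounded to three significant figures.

1.50

ω = 11.56 rad/s
The rod makes angle φ with the slider axis where L sinφ = r sinθ; differentiating, L cosφ·φ̇ = r ω cosθ.
L cosφ = √(L² − r² sin²θ) = 0.21803 m.
|ω_rod| = r ω |cosθ| / √(L² − r² sin²θ) = 0.0587·11.56·0.48328/0.21803 = 1.5041 rad/s.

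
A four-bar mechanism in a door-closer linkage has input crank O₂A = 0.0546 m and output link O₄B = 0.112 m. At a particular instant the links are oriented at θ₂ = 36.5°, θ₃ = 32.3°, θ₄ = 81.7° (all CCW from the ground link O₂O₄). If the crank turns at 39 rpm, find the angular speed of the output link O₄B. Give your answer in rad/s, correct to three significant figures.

ω₂ = 4.084 rad/s (from 39 rpm).
Differentiating the loop-closure r₂e^{iθ₂}+r₃e^{iθ₃}=r₁+r₄e^{iθ₄} gives r₂ω₂e^{iθ₂}+r₃ω₃e^{iθ₃}=r₄ω₄e^{iθ₄}.
Eliminating the other unknown: ω₄ = r₂ω₂ sin(θ₂−θ₃) / [r₄ sin(θ₄−θ₃)].
Numerator sine = +0.07324; denominator sine = +0.75927.
Result = 0.0546·4.084·(+0.07324) / (0.112·(+0.75927)) = +0.19205 rad/s; magnitude 0.19205 rad/s.

0.192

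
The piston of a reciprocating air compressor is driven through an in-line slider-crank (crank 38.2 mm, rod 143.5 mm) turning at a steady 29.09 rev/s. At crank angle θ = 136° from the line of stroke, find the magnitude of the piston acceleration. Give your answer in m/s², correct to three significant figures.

ω = 2π·29.1 = 182.8 rad/s
x(θ) = r cosθ + √(L² − r² sin²θ); with ω constant, a = ω²·d²x/dθ².
d²x/dθ² = −r cosθ − r²(cos2θ)/√u − r⁴ sin²2θ/(4u^{3/2}),  u = L² − r² sin²θ = 0.0198881 m².
Substituting r = 0.0382 m, L = 0.1435 m, θ = 136°: d²x/dθ² = +0.026928 m.
a = ω²·d²x/dθ² = (182.8)²·(+0.026928) = +899.61 m/s²;  |a| = 899.61 m/s².

900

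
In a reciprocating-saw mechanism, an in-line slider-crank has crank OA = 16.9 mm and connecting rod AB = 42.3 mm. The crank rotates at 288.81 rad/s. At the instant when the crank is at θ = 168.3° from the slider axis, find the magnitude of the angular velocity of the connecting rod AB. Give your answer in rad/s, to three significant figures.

113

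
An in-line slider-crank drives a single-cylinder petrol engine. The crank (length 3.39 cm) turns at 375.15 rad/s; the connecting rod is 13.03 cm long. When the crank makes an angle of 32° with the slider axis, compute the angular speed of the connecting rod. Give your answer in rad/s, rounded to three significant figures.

83.6

ω = 375.1 rad/s
The rod makes angle φ with the slider axis where L sinφ = r sinθ; differentiating, L cosφ·φ̇ = r ω cosθ.
L cosφ = √(L² − r² sin²θ) = 0.12906 m.
|ω_rod| = r ω |cosθ| / √(L² − r² sin²θ) = 0.0339·375.1·0.84805/0.12906 = 83.57 rad/s.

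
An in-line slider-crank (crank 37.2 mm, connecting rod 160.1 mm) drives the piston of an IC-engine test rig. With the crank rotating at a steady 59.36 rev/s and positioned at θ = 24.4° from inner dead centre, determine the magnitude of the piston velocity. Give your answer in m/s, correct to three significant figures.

6.95

ω = 2π·59.4 = 373 rad/s
For an in-line slider-crank, x = r cosθ + √(L² − r² sin²θ), so v = −rω sinθ·[1 + r cosθ/√(L² − r² sin²θ)].
With r = 0.0372 m, L = 0.1601 m, θ = 24.4°: √(L² − r² sin²θ) = 0.15936 m.
v = −0.0372·373·0.41310·[1 + 0.0372·0.91068/0.15936] = -6.9501 m/s.
|v| = 6.9501 m/s.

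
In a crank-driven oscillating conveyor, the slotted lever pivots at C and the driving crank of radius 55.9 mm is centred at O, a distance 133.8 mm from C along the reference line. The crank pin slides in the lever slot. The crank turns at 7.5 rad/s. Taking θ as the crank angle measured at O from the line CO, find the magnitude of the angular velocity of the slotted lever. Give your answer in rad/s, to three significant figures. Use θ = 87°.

1.21

ω = 7.5 rad/s
Crank pin A relative to C: A = (d + r cosθ, r sinθ); lever angle φ = atan2(r sinθ, d + r cosθ).
Differentiating tanφ: φ̇ = rω(d cosθ + r)/(d² + r² + 2dr cosθ).
d² + r² + 2dr cosθ = |CA|² = 0.0218101 m²;  d cosθ + r = +0.062903 m.
|ω_lever| = |0.0559·7.5·+0.062903| / 0.0218101 = 1.2092 rad/s.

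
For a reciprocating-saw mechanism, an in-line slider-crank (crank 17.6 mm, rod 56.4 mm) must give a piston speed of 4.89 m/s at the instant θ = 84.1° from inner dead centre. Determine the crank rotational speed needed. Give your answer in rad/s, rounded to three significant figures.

For an in-line slider-crank, |v_piston| = rω|sinθ|·[1 + r cosθ/√(L² − r² sin²θ)].
With r = 0.0176 m, L = 0.0564 m, θ = 84.1°: the bracketed kinematic factor |dx/dθ| = 0.018098 m.
ω = v/|dx/dθ| = 4.89/0.018098 = 270.2 rad/s.

270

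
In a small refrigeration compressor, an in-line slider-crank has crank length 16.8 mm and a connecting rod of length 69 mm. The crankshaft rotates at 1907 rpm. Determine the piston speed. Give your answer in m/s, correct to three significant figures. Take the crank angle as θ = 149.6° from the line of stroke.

1.34

ω = 2π·1907/60 = 199.7 rad/s
For an in-line slider-crank, x = r cosθ + √(L² − r² sin²θ), so v = −rω sinθ·[1 + r cosθ/√(L² − r² sin²θ)].
With r = 0.0168 m, L = 0.069 m, θ = 149.6°: √(L² − r² sin²θ) = 0.068474 m.
v = −0.0168·199.7·0.50603·[1 + 0.0168·-0.86251/0.068474] = -1.3385 m/s.
|v| = 1.3385 m/s.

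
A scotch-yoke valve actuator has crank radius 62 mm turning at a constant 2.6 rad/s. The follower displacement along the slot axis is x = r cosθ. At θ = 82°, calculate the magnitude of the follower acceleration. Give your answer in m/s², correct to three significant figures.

ω = 2.6 rad/s
x = r cosθ ⇒ ẍ = −rω² cosθ (ω constant).
|a| = rω²|cosθ| = 0.062·(2.6)²·|cos 82°| = 0.05833 m/s².

0.0583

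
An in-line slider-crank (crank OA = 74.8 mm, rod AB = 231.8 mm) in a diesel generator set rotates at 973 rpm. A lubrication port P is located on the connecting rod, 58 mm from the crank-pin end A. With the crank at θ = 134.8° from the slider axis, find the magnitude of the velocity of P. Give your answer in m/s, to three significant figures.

ω = 101.9 rad/s.  Crank-pin speed |V_A| = rω = 7.6215 m/s, perpendicular to OA.
Rod angle: sinφ = −(r/L) sinθ ⇒ φ = -13.237°; ω_rod = −rω cosθ/√(L²−r²sin²θ) = +23.801 rad/s.
V_P = V_A + ω_rod × AP, with AP = 0.058 m along the rod.
Components: V_Px = −rω sinθ − a·ω_rod·sinφ = -5.0919 m/s;  V_Py = rω cosθ + a·ω_rod·cosφ = -4.0266 m/s.
|V_P| = √(V_Px² + V_Py²) = 6.4917 m/s.

6.49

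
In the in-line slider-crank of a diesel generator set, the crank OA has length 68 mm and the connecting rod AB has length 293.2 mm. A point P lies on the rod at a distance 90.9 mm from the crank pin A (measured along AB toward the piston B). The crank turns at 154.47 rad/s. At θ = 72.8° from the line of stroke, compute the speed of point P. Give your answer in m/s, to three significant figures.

ω = 154.5 rad/s.  Crank-pin speed |V_A| = rω = 10.504 m/s, perpendicular to OA.
Rod angle: sinφ = −(r/L) sinθ ⇒ φ = -12.800°; ω_rod = −rω cosθ/√(L²−r²sin²θ) = -10.864 rad/s.
V_P = V_A + ω_rod × AP, with AP = 0.0909 m along the rod.
Components: V_Px = −rω sinθ − a·ω_rod·sinφ = -10.253 m/s;  V_Py = rω cosθ + a·ω_rod·cosφ = +2.1431 m/s.
|V_P| = √(V_Px² + V_Py²) = 10.475 m/s.

10.5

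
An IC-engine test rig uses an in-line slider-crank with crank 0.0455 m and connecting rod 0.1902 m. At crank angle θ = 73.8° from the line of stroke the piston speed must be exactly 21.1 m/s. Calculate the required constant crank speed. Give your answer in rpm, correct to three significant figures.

4320

For an in-line slider-crank, |v_piston| = rω|sinθ|·[1 + r cosθ/√(L² − r² sin²θ)].
With r = 0.0455 m, L = 0.1902 m, θ = 73.8°: the bracketed kinematic factor |dx/dθ| = 0.04669 m.
ω = v/|dx/dθ| = 21.1/0.04669 = 451.92 rad/s.
N = 60ω/(2π) = 4315.5 rpm.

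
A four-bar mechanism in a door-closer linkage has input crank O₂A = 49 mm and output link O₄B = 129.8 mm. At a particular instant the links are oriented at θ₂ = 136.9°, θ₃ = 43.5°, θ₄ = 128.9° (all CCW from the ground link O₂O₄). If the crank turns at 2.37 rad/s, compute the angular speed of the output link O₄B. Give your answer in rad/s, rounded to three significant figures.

ω₂ = 2.37 rad/s
Differentiating the loop-closure r₂e^{iθ₂}+r₃e^{iθ₃}=r₁+r₄e^{iθ₄} gives r₂ω₂e^{iθ₂}+r₃ω₃e^{iθ₃}=r₄ω₄e^{iθ₄}.
Eliminating the other unknown: ω₄ = r₂ω₂ sin(θ₂−θ₃) / [r₄ sin(θ₄−θ₃)].
Numerator sine = +0.99824; denominator sine = +0.99678.
Result = 0.049·2.37·(+0.99824) / (0.1298·(+0.99678)) = +0.896 rad/s; magnitude 0.896 rad/s.

0.896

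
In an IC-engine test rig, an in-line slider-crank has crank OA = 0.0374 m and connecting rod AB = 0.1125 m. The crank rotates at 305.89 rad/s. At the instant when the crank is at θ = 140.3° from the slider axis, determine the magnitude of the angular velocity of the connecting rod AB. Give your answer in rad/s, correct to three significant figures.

80.1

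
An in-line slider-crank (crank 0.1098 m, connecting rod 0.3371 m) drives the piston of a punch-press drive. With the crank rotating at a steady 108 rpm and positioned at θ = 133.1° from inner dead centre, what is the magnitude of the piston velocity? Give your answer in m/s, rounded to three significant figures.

0.699

ω = 2π·108/60 = 11.31 rad/s
For an in-line slider-crank, x = r cosθ + √(L² − r² sin²θ), so v = −rω sinθ·[1 + r cosθ/√(L² − r² sin²θ)].
With r = 0.1098 m, L = 0.3371 m, θ = 133.1°: √(L² − r² sin²θ) = 0.32743 m.
v = −0.1098·11.31·0.73016·[1 + 0.1098·-0.68327/0.32743] = -0.69896 m/s.
|v| = 0.69896 m/s.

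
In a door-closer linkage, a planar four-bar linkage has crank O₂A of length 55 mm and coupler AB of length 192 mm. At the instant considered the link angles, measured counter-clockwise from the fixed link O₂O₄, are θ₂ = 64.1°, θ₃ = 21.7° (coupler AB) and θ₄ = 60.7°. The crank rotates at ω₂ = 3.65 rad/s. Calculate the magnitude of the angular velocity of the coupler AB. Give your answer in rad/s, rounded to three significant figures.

0.0985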